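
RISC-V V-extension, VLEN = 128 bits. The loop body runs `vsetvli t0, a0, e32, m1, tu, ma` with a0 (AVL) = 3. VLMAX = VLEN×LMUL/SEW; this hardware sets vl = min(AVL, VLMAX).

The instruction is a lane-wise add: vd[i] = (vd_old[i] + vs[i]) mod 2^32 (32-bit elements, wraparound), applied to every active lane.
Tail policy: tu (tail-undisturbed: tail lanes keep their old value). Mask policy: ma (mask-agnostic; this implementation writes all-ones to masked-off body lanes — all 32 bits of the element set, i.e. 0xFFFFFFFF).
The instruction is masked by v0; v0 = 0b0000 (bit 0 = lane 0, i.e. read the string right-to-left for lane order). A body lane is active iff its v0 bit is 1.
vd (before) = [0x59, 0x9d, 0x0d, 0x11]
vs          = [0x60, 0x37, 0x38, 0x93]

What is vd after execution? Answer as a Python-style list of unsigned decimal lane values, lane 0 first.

vd = [4294967295, 4294967295, 4294967295, 17]

lanes per group: 128·1/32 = 4
vl = min(AVL, VLMAX) = min(3, 4) = 3
  i=0: mask-off/ones → 4294967295
  i=1: mask-off/ones → 4294967295
  i=2: mask-off/ones → 4294967295
  i=3: tail/keep → 17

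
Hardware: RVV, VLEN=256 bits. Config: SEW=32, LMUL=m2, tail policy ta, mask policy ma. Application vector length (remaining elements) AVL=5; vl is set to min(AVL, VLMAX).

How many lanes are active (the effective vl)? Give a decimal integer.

lanes per group: 256·2/32 = 16
vl = min(AVL, VLMAX) = min(5, 16) = 5

vl = 5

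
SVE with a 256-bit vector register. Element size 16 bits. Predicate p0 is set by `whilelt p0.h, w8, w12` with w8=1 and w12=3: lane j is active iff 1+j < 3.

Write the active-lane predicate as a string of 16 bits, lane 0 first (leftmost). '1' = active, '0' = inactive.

predicate = 1100000000000000

lane count: 256 div 16 = 16
p0[j] = (1+j < 3); true for j=0..1 → 2 lanes set
bits (lane 0 leftmost): 1100000000000000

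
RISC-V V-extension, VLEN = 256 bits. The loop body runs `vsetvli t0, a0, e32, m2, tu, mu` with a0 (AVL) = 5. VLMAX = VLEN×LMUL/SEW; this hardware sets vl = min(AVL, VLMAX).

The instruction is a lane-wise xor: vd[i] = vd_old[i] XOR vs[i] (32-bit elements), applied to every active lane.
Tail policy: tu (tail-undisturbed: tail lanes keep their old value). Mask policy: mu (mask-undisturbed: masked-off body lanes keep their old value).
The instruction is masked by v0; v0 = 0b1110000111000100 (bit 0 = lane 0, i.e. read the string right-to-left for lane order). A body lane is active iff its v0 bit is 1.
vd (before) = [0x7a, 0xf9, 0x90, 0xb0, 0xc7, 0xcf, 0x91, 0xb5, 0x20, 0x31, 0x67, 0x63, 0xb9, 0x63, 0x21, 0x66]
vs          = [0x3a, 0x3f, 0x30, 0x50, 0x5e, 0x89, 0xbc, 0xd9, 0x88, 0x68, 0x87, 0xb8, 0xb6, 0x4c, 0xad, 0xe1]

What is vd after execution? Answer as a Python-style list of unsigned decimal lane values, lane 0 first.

VLMAX = (256 × 2) / 32 = 16 lanes
AVL=5 ≤ VLMAX=16, so vl = 5
lane  0: mask-off/keep ⇒ 0x7a
lane  1: mask-off/keep ⇒ 0xf9
lane  2: xor(0x90,0x30) ⇒ 0xa0
lane  3: mask-off/keep ⇒ 0xb0
lane  4: mask-off/keep ⇒ 0xc7
lane  5: tail/keep ⇒ 0xcf
lane  6: tail/keep ⇒ 0x91
lane  7: tail/keep ⇒ 0xb5
lane  8: tail/keep ⇒ 0x20
lane  9: tail/keep ⇒ 0x31
lane 10: tail/keep ⇒ 0x67
lane 11: tail/keep ⇒ 0x63
lane 12: tail/keep ⇒ 0xb9
lane 13: tail/keep ⇒ 0x63
lane 14: tail/keep ⇒ 0x21
lane 15: tail/keep ⇒ 0x66

vd = [122, 249, 160, 176, 199, 207, 145, 181, 32, 49, 103, 99, 185, 99, 33, 102]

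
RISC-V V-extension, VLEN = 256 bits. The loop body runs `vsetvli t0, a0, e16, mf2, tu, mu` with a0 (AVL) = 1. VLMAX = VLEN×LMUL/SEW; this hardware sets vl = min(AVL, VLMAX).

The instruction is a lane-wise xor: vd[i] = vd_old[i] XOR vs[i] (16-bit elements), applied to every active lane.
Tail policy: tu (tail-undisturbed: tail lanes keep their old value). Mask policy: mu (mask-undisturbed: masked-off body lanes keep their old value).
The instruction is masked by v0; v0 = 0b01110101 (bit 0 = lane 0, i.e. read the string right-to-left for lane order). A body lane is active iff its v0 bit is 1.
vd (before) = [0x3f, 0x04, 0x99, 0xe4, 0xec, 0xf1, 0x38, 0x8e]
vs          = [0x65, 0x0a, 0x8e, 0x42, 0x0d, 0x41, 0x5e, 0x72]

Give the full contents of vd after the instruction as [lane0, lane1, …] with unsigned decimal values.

lanes per group: 256·1/2/16 = 8
AVL=1 ≤ VLMAX=8, so vl = 1
  i=0: xor(0x3f,0x65) → 90
  i=1: tail/keep → 4
  i=2: tail/keep → 153
  i=3: tail/keep → 228
  i=4: tail/keep → 236
  i=5: tail/keep → 241
  i=6: tail/keep → 56
  i=7: tail/keep → 142

vd = [90, 4, 153, 228, 236, 241, 56, 142]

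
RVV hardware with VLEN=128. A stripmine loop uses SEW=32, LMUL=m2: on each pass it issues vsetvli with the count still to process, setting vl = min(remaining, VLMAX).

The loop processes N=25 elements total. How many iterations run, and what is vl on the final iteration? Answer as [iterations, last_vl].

VLMAX = VLEN×LMUL/SEW = 128×2/32 = 8
iterations = ceil(25/8) = 4; final-pass vl = 1

[iterations, last_vl] = [4, 1]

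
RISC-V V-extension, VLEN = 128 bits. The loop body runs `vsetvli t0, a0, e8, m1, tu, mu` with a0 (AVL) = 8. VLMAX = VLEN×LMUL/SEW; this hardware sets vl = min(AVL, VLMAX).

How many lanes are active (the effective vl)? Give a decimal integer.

VLMAX = VLEN×LMUL/SEW = 128×1/8 = 16
vl = min(AVL, VLMAX) = min(8, 16) = 8

vl = 8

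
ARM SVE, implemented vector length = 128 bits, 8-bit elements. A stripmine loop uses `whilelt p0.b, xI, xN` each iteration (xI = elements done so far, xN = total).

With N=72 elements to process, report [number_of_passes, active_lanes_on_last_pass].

[iterations, last_vl] = [5, 8]

register lanes = 128/8 = 16
N=72: ⌈72/16⌉ = 5 iters; last vl = 72 − 4×16 = 8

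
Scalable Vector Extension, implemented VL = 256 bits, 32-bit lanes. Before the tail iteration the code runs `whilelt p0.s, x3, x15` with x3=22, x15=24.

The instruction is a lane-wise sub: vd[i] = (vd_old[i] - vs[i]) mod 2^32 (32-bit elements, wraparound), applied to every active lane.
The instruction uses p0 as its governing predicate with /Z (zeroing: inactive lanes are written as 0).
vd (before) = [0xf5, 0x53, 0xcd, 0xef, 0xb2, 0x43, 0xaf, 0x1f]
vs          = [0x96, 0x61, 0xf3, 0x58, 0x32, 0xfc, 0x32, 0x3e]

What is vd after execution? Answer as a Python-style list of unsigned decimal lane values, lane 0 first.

vd = [95, 4294967282, 0, 0, 0, 0, 0, 0]

register lanes = 256/32 = 8
whilelt: lane j active iff 22+j < 24 → j < 2 → 2 active
lane  0: sub(0xf5,0x96) ⇒ 0x5f
lane  1: sub(0x53,0x61) ⇒ 0xfffffff2
lane  2: tail/zero ⇒ 0x00
lane  3: tail/zero ⇒ 0x00
lane  4: tail/zero ⇒ 0x00
lane  5: tail/zero ⇒ 0x00
lane  6: tail/zero ⇒ 0x00
lane  7: tail/zero ⇒ 0x00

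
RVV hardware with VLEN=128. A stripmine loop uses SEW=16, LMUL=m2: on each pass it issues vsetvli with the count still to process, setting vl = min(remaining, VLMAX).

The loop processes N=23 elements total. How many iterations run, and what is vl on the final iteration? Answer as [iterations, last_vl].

VLMAX = VLEN×LMUL/SEW = 128×2/16 = 16
N=23: ⌈23/16⌉ = 2 iters; last vl = 23 − 1×16 = 7

[iterations, last_vl] = [2, 7]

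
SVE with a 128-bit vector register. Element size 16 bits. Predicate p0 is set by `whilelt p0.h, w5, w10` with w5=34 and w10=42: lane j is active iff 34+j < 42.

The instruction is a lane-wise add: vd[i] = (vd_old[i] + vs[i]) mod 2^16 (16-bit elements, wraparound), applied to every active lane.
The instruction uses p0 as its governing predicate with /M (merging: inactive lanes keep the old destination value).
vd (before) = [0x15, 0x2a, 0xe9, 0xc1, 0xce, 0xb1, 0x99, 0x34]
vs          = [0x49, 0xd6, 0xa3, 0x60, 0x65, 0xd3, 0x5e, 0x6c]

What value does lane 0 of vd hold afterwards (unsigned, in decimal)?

lane count: 128 div 16 = 8
whilelt: lane j active iff 34+j < 42 → j < 8 → 8 active
vd[0] add(0x15,0x49) -> 0x5e
vd[1] add(0x2a,0xd6) -> 0x100
vd[2] add(0xe9,0xa3) -> 0x18c
vd[3] add(0xc1,0x60) -> 0x121
vd[4] add(0xce,0x65) -> 0x133
vd[5] add(0xb1,0xd3) -> 0x184
vd[6] add(0x99,0x5e) -> 0xf7
vd[7] add(0x34,0x6c) -> 0xa0

vd[0] = 94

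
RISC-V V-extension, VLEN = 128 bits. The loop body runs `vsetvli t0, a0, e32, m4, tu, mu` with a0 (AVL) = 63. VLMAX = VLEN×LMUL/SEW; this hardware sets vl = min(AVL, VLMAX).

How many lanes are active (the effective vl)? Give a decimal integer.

VLMAX = (128 × 4) / 32 = 16 lanes
vl = min(AVL, VLMAX) = min(63, 16) = 16

vl = 16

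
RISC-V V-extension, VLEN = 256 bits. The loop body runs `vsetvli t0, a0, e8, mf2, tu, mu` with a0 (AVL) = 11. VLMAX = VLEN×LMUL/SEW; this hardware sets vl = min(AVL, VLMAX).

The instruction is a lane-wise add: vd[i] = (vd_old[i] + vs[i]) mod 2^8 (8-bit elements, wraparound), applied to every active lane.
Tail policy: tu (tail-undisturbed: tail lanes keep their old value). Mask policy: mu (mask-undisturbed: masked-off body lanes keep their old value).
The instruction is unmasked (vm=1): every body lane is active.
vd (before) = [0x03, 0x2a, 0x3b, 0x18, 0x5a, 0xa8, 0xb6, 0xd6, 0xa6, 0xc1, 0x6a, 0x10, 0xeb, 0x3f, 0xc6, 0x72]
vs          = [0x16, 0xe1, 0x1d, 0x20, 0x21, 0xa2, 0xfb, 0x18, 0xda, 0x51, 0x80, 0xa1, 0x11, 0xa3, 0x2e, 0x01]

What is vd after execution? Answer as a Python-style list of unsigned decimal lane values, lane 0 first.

VLMAX = VLEN×LMUL/SEW = 256×1/2/8 = 16
vl ← min(11, 16) = 11
lane  0: add(0x03,0x16) ⇒ 0x19
lane  1: add(0x2a,0xe1) ⇒ 0x0b
lane  2: add(0x3b,0x1d) ⇒ 0x58
lane  3: add(0x18,0x20) ⇒ 0x38
lane  4: add(0x5a,0x21) ⇒ 0x7b
lane  5: add(0xa8,0xa2) ⇒ 0x4a
lane  6: add(0xb6,0xfb) ⇒ 0xb1
lane  7: add(0xd6,0x18) ⇒ 0xee
lane  8: add(0xa6,0xda) ⇒ 0x80
lane  9: add(0xc1,0x51) ⇒ 0x12
lane 10: add(0x6a,0x80) ⇒ 0xea
lane 11: tail/keep ⇒ 0x10
lane 12: tail/keep ⇒ 0xeb
lane 13: tail/keep ⇒ 0x3f
lane 14: tail/keep ⇒ 0xc6
lane 15: tail/keep ⇒ 0x72

vd = [25, 11, 88, 56, 123, 74, 177, 238, 128, 18, 234, 16, 235, 63, 198, 114]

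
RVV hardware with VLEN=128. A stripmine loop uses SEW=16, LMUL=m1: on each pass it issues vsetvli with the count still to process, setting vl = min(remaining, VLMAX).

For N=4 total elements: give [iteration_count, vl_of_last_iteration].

VLMAX = VLEN×LMUL/SEW = 128×1/16 = 8
4 elements at 8/iter → 1 passes, remainder 4 on the last

[iterations, last_vl] = [1, 4]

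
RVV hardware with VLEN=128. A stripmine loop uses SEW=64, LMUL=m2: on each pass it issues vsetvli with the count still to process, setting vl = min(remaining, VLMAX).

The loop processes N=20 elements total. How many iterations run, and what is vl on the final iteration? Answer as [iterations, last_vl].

VLMAX = VLEN×LMUL/SEW = 128×2/64 = 4
N=20: ⌈20/4⌉ = 5 iters; last vl = 20 − 4×4 = 4

[iterations, last_vl] = [5, 4]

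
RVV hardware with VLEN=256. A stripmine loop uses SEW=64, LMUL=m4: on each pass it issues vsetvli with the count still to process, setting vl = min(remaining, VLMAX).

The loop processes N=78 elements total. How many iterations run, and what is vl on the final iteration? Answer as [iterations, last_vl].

VLMAX = (256 × 4) / 64 = 16 lanes
N=78: ⌈78/16⌉ = 5 iters; last vl = 78 − 4×16 = 14

[iterations, last_vl] = [5, 14]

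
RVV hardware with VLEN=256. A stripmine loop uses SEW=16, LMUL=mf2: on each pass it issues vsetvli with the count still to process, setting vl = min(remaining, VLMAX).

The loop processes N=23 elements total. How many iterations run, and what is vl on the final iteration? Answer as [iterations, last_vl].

lanes per group: 256·1/2/16 = 8
iterations = ceil(23/8) = 3; final-pass vl = 7

[iterations, last_vl] = [3, 7]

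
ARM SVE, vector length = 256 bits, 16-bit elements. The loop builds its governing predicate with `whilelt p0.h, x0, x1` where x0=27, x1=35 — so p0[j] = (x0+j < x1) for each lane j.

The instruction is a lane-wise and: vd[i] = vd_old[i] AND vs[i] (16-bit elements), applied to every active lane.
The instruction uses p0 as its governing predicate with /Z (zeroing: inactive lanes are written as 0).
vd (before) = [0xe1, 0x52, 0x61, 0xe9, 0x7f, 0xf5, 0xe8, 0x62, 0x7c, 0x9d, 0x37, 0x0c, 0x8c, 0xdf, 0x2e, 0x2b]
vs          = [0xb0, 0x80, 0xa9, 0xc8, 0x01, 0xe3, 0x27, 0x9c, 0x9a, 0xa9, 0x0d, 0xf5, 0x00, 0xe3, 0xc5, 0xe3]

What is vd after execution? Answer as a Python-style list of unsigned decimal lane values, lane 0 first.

vd = [160, 0, 33, 200, 1, 225, 32, 0, 0, 0, 0, 0, 0, 0, 0, 0]

register lanes = 256/16 = 16
active while 27+j < 35, i.e. j ∈ [0,8) capped at 16 ⇒ 8
lane  0: and(0xe1,0xb0) ⇒ 0xa0
lane  1: and(0x52,0x80) ⇒ 0x00
lane  2: and(0x61,0xa9) ⇒ 0x21
lane  3: and(0xe9,0xc8) ⇒ 0xc8
lane  4: and(0x7f,0x01) ⇒ 0x01
lane  5: and(0xf5,0xe3) ⇒ 0xe1
lane  6: and(0xe8,0x27) ⇒ 0x20
lane  7: and(0x62,0x9c) ⇒ 0x00
lane  8: tail/zero ⇒ 0x00
lane  9: tail/zero ⇒ 0x00
lane 10: tail/zero ⇒ 0x00
lane 11: tail/zero ⇒ 0x00
lane 12: tail/zero ⇒ 0x00
lane 13: tail/zero ⇒ 0x00
lane 14: tail/zero ⇒ 0x00
lane 15: tail/zero ⇒ 0x00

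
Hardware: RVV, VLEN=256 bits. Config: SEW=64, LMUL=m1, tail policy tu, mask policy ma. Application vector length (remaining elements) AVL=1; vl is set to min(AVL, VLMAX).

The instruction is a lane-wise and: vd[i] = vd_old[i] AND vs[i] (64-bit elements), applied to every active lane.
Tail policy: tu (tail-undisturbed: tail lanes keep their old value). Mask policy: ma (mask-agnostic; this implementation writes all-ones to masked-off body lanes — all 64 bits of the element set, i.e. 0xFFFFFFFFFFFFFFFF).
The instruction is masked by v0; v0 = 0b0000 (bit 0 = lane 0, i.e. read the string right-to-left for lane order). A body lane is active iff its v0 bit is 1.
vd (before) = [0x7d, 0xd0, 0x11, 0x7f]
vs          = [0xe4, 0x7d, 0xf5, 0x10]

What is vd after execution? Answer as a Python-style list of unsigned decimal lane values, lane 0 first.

VLMAX = VLEN×LMUL/SEW = 256×1/64 = 4
vl ← min(1, 4) = 1
  i=0: mask-off/ones → 18446744073709551615
  i=1: tail/keep → 208
  i=2: tail/keep → 17
  i=3: tail/keep → 127

vd = [18446744073709551615, 208, 17, 127]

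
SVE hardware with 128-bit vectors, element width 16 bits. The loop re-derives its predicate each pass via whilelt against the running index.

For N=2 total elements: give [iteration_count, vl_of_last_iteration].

lane count: 128 div 16 = 8
2 elements at 8/iter → 1 passes, remainder 2 on the last

[iterations, last_vl] = [1, 2]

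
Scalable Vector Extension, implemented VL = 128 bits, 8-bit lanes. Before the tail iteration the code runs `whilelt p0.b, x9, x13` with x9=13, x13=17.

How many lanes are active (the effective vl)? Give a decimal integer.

vl = 4

register lanes = 128/8 = 16
active while 13+j < 17, i.e. j ∈ [0,4) capped at 16 ⇒ 4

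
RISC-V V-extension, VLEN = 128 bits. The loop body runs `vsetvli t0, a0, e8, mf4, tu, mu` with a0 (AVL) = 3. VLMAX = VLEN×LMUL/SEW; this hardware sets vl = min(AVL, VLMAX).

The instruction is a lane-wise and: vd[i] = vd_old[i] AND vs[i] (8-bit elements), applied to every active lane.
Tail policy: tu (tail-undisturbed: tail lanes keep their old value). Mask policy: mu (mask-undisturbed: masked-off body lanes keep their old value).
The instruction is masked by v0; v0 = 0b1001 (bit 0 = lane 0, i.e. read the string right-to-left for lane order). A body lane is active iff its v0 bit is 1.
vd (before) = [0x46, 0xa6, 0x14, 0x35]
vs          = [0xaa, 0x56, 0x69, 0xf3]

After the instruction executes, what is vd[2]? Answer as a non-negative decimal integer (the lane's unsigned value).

vd[2] = 20

lanes per group: 128·1/4/8 = 4
AVL=3 ≤ VLMAX=4, so vl = 3
vd[0] and(0x46,0xaa) -> 0x02
vd[1] mask-off/keep -> 0xa6
vd[2] mask-off/keep -> 0x14
vd[3] tail/keep -> 0x35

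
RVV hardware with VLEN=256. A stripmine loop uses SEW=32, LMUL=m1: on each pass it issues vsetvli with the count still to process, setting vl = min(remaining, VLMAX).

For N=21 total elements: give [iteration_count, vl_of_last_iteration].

VLMAX = (256 × 1) / 32 = 8 lanes
iterations = ceil(21/8) = 3; final-pass vl = 5

[iterations, last_vl] = [3, 5]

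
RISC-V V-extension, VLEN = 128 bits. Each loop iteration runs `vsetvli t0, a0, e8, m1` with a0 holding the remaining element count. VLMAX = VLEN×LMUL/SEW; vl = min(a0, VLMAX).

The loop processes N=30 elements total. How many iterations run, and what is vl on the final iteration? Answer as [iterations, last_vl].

[iterations, last_vl] = [2, 14]

lanes per group: 128·1/8 = 16
iterations = ceil(30/16) = 2; final-pass vl = 14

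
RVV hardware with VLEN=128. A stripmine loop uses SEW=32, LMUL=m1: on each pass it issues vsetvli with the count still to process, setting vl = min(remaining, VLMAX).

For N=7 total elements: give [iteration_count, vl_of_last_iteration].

[iterations, last_vl] = [2, 3]

VLMAX = VLEN×LMUL/SEW = 128×1/32 = 4
7 elements at 4/iter → 2 passes, remainder 3 on the last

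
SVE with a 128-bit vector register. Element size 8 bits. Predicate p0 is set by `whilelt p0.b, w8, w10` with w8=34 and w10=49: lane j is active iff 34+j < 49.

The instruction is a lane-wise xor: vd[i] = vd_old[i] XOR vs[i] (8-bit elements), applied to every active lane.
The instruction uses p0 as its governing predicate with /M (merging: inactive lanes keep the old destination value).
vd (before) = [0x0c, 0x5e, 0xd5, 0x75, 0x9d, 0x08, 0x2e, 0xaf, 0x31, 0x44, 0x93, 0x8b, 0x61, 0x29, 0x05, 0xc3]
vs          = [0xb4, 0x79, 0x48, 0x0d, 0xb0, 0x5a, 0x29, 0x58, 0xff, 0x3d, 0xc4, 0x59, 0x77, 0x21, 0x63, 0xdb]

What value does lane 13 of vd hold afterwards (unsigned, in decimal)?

vd[13] = 8

register lanes = 128/8 = 16
p0[j] = (34+j < 49); true for j=0..14 → 15 lanes set
lane  0: xor(0x0c,0xb4) ⇒ 0xb8
lane  1: xor(0x5e,0x79) ⇒ 0x27
lane  2: xor(0xd5,0x48) ⇒ 0x9d
lane  3: xor(0x75,0x0d) ⇒ 0x78
lane  4: xor(0x9d,0xb0) ⇒ 0x2d
lane  5: xor(0x08,0x5a) ⇒ 0x52
lane  6: xor(0x2e,0x29) ⇒ 0x07
lane  7: xor(0xaf,0x58) ⇒ 0xf7
lane  8: xor(0x31,0xff) ⇒ 0xce
lane  9: xor(0x44,0x3d) ⇒ 0x79
lane 10: xor(0x93,0xc4) ⇒ 0x57
lane 11: xor(0x8b,0x59) ⇒ 0xd2
lane 12: xor(0x61,0x77) ⇒ 0x16
lane 13: xor(0x29,0x21) ⇒ 0x08
lane 14: xor(0x05,0x63) ⇒ 0x66
lane 15: tail/keep ⇒ 0xc3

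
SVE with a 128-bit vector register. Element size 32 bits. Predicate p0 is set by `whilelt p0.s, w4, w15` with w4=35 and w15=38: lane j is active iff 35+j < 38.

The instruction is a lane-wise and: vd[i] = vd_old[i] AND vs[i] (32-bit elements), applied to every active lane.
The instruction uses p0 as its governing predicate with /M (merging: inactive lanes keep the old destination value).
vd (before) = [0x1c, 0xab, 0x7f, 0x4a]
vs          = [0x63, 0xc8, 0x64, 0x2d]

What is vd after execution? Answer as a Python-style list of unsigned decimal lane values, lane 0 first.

lane count: 128 div 32 = 4
whilelt: lane j active iff 35+j < 38 → j < 3 → 3 active
lane  0: and(0x1c,0x63) ⇒ 0x00
lane  1: and(0xab,0xc8) ⇒ 0x88
lane  2: and(0x7f,0x64) ⇒ 0x64
lane  3: tail/keep ⇒ 0x4a

vd = [0, 136, 100, 74]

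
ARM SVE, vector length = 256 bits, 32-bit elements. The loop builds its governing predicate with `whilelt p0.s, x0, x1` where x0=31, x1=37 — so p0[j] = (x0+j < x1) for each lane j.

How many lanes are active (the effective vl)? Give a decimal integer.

vl = 6

256-bit reg / 32-bit elem → 8 lanes
active while 31+j < 37, i.e. j ∈ [0,6) capped at 8 ⇒ 6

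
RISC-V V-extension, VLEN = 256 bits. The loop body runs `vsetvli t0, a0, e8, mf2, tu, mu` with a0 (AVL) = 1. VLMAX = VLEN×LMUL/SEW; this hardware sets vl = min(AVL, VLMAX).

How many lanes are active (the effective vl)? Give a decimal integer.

VLMAX = VLEN×LMUL/SEW = 256×1/2/8 = 16
vl = min(AVL, VLMAX) = min(1, 16) = 1

vl = 1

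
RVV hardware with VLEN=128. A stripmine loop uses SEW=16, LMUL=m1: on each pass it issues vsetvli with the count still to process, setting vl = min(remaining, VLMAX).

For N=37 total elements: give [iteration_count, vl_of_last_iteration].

VLMAX = (128 × 1) / 16 = 8 lanes
37 elements at 8/iter → 5 passes, remainder 5 on the last

[iterations, last_vl] = [5, 5]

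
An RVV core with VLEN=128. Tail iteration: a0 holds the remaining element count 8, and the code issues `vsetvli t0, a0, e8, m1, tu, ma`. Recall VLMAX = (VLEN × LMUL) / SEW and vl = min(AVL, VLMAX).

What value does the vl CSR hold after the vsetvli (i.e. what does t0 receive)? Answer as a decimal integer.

vl = 8

VLMAX = (128 × 1) / 8 = 16 lanes
vl ← min(8, 16) = 8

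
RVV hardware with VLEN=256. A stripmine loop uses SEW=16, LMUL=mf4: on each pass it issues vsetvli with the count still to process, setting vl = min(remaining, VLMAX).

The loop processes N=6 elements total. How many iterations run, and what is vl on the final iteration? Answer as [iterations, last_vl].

lanes per group: 256·1/4/16 = 4
6 elements at 4/iter → 2 passes, remainder 2 on the last

[iterations, last_vl] = [2, 2]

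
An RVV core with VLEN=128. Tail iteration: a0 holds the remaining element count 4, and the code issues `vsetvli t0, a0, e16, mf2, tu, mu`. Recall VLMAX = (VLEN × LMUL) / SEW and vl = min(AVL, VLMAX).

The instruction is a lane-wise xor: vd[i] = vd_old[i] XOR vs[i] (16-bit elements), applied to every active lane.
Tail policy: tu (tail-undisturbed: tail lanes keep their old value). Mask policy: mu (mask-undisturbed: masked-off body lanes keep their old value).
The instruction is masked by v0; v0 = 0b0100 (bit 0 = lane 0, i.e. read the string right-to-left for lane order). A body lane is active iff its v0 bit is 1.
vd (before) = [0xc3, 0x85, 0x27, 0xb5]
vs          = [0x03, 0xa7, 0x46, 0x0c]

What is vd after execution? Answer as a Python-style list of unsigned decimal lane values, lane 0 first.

lanes per group: 128·1/2/16 = 4
vl ← min(4, 4) = 4
vd[0] mask-off/keep -> 0xc3
vd[1] mask-off/keep -> 0x85
vd[2] xor(0x27,0x46) -> 0x61
vd[3] mask-off/keep -> 0xb5

vd = [195, 133, 97, 181]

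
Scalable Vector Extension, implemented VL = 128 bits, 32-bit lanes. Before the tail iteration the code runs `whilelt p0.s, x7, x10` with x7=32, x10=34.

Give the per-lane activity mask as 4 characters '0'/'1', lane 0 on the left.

predicate = 1100

register lanes = 128/32 = 4
whilelt: lane j active iff 32+j < 34 → j < 2 → 2 active
bits (lane 0 leftmost): 1100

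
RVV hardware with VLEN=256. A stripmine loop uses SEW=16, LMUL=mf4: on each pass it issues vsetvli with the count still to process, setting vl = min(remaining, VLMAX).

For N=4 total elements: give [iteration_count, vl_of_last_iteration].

[iterations, last_vl] = [1, 4]

VLMAX = VLEN×LMUL/SEW = 256×1/4/16 = 4
iterations = ceil(4/4) = 1; final-pass vl = 4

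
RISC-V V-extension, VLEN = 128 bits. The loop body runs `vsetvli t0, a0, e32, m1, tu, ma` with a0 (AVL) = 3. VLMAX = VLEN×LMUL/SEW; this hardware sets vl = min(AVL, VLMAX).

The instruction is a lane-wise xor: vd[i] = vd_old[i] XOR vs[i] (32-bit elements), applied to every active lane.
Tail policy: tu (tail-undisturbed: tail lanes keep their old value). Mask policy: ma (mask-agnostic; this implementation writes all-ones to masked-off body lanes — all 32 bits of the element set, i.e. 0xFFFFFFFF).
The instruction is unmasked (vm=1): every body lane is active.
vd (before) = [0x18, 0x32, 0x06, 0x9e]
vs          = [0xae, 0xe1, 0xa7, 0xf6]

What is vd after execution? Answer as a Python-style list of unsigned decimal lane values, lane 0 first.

VLMAX = VLEN×LMUL/SEW = 128×1/32 = 4
vl ← min(3, 4) = 3
  i=0: xor(0x18,0xae) → 182
  i=1: xor(0x32,0xe1) → 211
  i=2: xor(0x06,0xa7) → 161
  i=3: tail/keep → 158

vd = [182, 211, 161, 158]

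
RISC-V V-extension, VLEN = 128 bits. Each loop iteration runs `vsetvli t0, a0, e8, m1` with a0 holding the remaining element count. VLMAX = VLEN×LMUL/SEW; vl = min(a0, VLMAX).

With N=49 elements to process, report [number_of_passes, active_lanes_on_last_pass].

[iterations, last_vl] = [4, 1]

lanes per group: 128·1/8 = 16
N=49: ⌈49/16⌉ = 4 iters; last vl = 49 − 3×16 = 1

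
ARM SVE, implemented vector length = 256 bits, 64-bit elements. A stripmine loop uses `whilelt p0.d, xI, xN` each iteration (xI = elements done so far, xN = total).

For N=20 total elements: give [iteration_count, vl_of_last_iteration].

256-bit reg / 64-bit elem → 4 lanes
N=20: ⌈20/4⌉ = 5 iters; last vl = 20 − 4×4 = 4

[iterations, last_vl] = [5, 4]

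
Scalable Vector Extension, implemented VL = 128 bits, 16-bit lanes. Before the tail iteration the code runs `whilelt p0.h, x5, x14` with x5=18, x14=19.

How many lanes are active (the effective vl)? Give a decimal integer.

lane count: 128 div 16 = 8
active while 18+j < 19, i.e. j ∈ [0,1) capped at 8 ⇒ 1

vl = 1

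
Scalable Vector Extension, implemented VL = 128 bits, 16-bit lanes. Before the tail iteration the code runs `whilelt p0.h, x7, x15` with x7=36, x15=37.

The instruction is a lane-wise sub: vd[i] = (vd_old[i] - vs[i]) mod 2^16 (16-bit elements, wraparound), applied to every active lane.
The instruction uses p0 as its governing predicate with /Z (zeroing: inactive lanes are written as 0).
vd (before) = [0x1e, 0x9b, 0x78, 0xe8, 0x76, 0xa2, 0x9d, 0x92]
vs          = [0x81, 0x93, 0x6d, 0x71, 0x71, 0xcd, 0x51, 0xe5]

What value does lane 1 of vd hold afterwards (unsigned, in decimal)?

vd[1] = 0

register lanes = 128/16 = 8
p0[j] = (36+j < 37); true for j=0..0 → 1 lanes set
vd[0] sub(0x1e,0x81) -> 0xff9d
vd[1] tail/zero -> 0x00
vd[2] tail/zero -> 0x00
vd[3] tail/zero -> 0x00
vd[4] tail/zero -> 0x00
vd[5] tail/zero -> 0x00
vd[6] tail/zero -> 0x00
vd[7] tail/zero -> 0x00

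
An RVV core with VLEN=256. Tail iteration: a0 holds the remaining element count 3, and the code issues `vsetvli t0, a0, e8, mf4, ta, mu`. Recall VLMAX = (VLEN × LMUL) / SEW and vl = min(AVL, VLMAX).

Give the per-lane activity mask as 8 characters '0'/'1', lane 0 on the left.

lanes per group: 256·1/4/8 = 8
AVL=3 ≤ VLMAX=8, so vl = 3
bits (lane 0 leftmost): 11100000

predicate = 11100000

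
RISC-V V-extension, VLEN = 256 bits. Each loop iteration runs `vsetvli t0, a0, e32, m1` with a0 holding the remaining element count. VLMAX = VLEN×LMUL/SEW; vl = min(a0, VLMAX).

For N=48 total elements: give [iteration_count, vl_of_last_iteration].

[iterations, last_vl] = [6, 8]

lanes per group: 256·1/32 = 8
N=48: ⌈48/8⌉ = 6 iters; last vl = 48 − 5×8 = 8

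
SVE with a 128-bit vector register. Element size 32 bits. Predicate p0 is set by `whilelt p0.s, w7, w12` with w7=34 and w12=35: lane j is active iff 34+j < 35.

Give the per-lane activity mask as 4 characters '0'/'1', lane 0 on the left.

predicate = 1000

128-bit reg / 32-bit elem → 4 lanes
whilelt: lane j active iff 34+j < 35 → j < 1 → 1 active
bits (lane 0 leftmost): 1000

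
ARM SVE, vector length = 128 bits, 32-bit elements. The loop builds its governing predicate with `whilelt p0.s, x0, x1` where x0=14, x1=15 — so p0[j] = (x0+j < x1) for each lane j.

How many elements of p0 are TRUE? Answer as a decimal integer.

vl = 1

128-bit reg / 32-bit elem → 4 lanes
whilelt: lane j active iff 14+j < 15 → j < 1 → 1 active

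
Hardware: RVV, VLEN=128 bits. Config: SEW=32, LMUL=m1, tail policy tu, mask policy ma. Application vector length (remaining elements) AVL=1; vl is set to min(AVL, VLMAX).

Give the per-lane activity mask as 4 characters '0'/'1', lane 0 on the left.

VLMAX = (128 × 1) / 32 = 4 lanes
AVL=1 ≤ VLMAX=4, so vl = 1
bits (lane 0 leftmost): 1000

predicate = 1000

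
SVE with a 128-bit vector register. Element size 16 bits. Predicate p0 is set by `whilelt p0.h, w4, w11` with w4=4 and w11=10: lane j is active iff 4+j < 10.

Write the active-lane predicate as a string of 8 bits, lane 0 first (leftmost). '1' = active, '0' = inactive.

lane count: 128 div 16 = 8
active while 4+j < 10, i.e. j ∈ [0,6) capped at 8 ⇒ 6
bits (lane 0 leftmost): 11111100

predicate = 11111100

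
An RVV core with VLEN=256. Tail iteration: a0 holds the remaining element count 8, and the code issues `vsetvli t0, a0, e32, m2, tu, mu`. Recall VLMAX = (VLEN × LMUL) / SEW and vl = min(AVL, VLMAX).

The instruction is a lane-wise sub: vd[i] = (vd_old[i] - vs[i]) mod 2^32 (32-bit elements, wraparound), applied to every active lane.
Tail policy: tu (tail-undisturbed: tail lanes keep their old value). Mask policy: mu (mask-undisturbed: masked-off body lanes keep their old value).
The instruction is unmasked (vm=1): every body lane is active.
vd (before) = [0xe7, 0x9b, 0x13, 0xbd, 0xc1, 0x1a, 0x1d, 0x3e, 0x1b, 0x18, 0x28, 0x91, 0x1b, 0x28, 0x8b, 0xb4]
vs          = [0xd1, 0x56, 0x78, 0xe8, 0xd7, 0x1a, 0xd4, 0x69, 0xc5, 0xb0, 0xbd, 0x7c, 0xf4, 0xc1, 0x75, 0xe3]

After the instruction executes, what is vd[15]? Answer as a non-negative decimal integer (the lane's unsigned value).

lanes per group: 256·2/32 = 16
vl = min(AVL, VLMAX) = min(8, 16) = 8
  i=0: sub(0xe7,0xd1) → 22
  i=1: sub(0x9b,0x56) → 69
  i=2: sub(0x13,0x78) → 4294967195
  i=3: sub(0xbd,0xe8) → 4294967253
  i=4: sub(0xc1,0xd7) → 4294967274
  i=5: sub(0x1a,0x1a) → 0
  i=6: sub(0x1d,0xd4) → 4294967113
  i=7: sub(0x3e,0x69) → 4294967253
  i=8: tail/keep → 27
  i=9: tail/keep → 24
  i=10: tail/keep → 40
  i=11: tail/keep → 145
  i=12: tail/keep → 27
  i=13: tail/keep → 40
  i=14: tail/keep → 139
  i=15: tail/keep → 180

vd[15] = 180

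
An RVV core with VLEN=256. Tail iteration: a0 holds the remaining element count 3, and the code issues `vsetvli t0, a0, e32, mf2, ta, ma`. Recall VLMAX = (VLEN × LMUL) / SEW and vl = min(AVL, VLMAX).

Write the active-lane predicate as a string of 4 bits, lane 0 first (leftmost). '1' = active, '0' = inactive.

predicate = 1110

VLMAX = VLEN×LMUL/SEW = 256×1/2/32 = 4
vl ← min(3, 4) = 3
bits (lane 0 leftmost): 1110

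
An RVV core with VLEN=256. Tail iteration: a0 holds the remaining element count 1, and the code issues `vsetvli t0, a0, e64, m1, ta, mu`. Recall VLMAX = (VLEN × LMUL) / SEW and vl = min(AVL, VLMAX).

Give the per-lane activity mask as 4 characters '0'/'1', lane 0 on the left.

predicate = 1000

VLMAX = (256 × 1) / 64 = 4 lanes
AVL=1 ≤ VLMAX=4, so vl = 1
bits (lane 0 leftmost): 1000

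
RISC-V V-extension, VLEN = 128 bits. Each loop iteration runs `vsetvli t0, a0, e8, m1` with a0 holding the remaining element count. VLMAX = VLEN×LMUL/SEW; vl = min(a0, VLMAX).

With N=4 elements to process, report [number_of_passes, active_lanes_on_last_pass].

[iterations, last_vl] = [1, 4]

VLMAX = VLEN×LMUL/SEW = 128×1/8 = 16
4 elements at 16/iter → 1 passes, remainder 4 on the last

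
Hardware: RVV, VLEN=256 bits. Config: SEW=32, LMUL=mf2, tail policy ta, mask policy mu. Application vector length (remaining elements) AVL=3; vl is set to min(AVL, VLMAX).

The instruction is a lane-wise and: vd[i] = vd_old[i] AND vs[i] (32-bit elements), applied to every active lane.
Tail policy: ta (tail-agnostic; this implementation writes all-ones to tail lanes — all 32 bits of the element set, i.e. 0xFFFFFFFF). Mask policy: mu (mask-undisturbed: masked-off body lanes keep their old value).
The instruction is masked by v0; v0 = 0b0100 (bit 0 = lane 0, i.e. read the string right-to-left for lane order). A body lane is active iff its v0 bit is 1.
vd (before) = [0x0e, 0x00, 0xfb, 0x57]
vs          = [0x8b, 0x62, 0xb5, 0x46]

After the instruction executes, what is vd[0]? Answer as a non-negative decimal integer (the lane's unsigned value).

VLMAX = VLEN×LMUL/SEW = 256×1/2/32 = 4
vl ← min(3, 4) = 3
vd[0] mask-off/keep -> 0x0e
vd[1] mask-off/keep -> 0x00
vd[2] and(0xfb,0xb5) -> 0xb1
vd[3] tail/ones -> 0xffffffff

vd[0] = 14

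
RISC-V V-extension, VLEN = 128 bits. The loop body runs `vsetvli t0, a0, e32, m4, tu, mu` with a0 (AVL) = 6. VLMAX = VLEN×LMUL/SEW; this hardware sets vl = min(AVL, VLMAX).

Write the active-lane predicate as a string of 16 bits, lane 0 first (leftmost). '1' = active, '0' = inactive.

predicate = 1111110000000000

VLMAX = (128 × 4) / 32 = 16 lanes
vl = min(AVL, VLMAX) = min(6, 16) = 6
bits (lane 0 leftmost): 1111110000000000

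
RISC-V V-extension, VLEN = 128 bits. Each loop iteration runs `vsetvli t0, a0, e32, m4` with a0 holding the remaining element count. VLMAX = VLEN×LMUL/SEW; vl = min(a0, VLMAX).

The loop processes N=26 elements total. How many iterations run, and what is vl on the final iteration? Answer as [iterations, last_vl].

[iterations, last_vl] = [2, 10]

VLMAX = VLEN×LMUL/SEW = 128×4/32 = 16
iterations = ceil(26/16) = 2; final-pass vl = 10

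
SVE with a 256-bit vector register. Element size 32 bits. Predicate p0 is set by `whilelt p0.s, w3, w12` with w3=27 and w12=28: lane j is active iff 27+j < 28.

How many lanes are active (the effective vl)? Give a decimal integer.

vl = 1

256-bit reg / 32-bit elem → 8 lanes
p0[j] = (27+j < 28); true for j=0..0 → 1 lanes set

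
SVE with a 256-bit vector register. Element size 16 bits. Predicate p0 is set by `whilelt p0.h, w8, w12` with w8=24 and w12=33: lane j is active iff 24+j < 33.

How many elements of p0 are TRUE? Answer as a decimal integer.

256-bit reg / 16-bit elem → 16 lanes
p0[j] = (24+j < 33); true for j=0..8 → 9 lanes set

vl = 9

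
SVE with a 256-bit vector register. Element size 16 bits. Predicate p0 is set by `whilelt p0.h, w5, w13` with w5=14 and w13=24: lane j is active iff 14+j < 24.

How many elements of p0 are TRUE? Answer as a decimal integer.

vl = 10

256-bit reg / 16-bit elem → 16 lanes
active while 14+j < 24, i.e. j ∈ [0,10) capped at 16 ⇒ 10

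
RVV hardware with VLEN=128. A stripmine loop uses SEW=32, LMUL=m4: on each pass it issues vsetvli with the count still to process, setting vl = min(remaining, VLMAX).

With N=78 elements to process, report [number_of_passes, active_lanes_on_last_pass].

VLMAX = (128 × 4) / 32 = 16 lanes
78 elements at 16/iter → 5 passes, remainder 14 on the last

[iterations, last_vl] = [5, 14]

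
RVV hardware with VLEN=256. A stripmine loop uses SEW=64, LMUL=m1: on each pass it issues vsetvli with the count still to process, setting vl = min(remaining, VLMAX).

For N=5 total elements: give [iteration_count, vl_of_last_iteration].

VLMAX = (256 × 1) / 64 = 4 lanes
iterations = ceil(5/4) = 2; final-pass vl = 1

[iterations, last_vl] = [2, 1]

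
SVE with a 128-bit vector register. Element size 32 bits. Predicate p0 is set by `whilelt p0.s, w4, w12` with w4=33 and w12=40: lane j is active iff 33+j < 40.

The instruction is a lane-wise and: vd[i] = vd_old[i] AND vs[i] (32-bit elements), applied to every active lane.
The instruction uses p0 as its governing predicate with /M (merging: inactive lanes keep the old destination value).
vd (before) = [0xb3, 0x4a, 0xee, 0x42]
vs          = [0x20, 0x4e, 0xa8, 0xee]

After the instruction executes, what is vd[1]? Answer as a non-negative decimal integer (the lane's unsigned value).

lane count: 128 div 32 = 4
p0[j] = (33+j < 40); true for j=0..3 → 4 lanes set
vd[0] and(0xb3,0x20) -> 0x20
vd[1] and(0x4a,0x4e) -> 0x4a
vd[2] and(0xee,0xa8) -> 0xa8
vd[3] and(0x42,0xee) -> 0x42

vd[1] = 74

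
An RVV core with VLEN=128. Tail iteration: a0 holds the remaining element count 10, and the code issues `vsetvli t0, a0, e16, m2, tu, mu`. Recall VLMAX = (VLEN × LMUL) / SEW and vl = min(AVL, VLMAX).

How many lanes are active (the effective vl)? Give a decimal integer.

VLMAX = VLEN×LMUL/SEW = 128×2/16 = 16
vl ← min(10, 16) = 10

vl = 10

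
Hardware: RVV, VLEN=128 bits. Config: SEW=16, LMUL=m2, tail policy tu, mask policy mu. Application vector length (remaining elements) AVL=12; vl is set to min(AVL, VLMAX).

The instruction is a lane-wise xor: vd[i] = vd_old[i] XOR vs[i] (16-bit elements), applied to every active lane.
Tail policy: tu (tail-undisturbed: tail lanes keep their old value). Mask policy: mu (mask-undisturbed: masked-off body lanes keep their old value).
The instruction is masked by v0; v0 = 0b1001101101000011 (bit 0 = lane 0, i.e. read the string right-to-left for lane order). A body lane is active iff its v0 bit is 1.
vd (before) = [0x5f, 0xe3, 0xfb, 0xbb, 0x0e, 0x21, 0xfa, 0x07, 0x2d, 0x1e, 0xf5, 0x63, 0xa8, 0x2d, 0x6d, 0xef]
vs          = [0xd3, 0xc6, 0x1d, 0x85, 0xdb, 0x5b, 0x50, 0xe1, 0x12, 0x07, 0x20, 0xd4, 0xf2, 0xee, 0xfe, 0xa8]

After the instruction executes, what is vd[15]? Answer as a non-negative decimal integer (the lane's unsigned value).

VLMAX = VLEN×LMUL/SEW = 128×2/16 = 16
vl = min(AVL, VLMAX) = min(12, 16) = 12
  i=0: xor(0x5f,0xd3) → 140
  i=1: xor(0xe3,0xc6) → 37
  i=2: mask-off/keep → 251
  i=3: mask-off/keep → 187
  i=4: mask-off/keep → 14
  i=5: mask-off/keep → 33
  i=6: xor(0xfa,0x50) → 170
  i=7: mask-off/keep → 7
  i=8: xor(0x2d,0x12) → 63
  i=9: xor(0x1e,0x07) → 25
  i=10: mask-off/keep → 245
  i=11: xor(0x63,0xd4) → 183
  i=12: tail/keep → 168
  i=13: tail/keep → 45
  i=14: tail/keep → 109
  i=15: tail/keep → 239

vd[15] = 239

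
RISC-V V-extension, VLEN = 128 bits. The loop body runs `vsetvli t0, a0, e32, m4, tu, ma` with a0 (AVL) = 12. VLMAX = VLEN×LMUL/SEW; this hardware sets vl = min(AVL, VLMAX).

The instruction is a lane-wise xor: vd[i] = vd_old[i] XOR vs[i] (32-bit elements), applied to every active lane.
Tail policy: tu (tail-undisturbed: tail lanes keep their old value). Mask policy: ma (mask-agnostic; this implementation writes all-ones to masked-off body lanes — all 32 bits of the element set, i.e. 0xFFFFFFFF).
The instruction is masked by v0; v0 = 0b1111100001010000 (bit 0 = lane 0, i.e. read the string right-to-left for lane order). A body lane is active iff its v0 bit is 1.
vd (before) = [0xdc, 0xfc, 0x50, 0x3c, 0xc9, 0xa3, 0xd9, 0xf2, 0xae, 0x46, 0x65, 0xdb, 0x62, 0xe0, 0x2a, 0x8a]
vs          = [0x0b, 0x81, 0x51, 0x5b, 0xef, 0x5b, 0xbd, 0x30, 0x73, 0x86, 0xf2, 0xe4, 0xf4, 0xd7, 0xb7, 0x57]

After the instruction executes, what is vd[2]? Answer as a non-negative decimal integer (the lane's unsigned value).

vd[2] = 4294967295

VLMAX = (128 × 4) / 32 = 16 lanes
vl ← min(12, 16) = 12
  i=0: mask-off/ones → 4294967295
  i=1: mask-off/ones → 4294967295
  i=2: mask-off/ones → 4294967295
  i=3: mask-off/ones → 4294967295
  i=4: xor(0xc9,0xef) → 38
  i=5: mask-off/ones → 4294967295
  i=6: xor(0xd9,0xbd) → 100
  i=7: mask-off/ones → 4294967295
  i=8: mask-off/ones → 4294967295
  i=9: mask-off/ones → 4294967295
  i=10: mask-off/ones → 4294967295
  i=11: xor(0xdb,0xe4) → 63
  i=12: tail/keep → 98
  i=13: tail/keep → 224
  i=14: tail/keep → 42
  i=15: tail/keep → 138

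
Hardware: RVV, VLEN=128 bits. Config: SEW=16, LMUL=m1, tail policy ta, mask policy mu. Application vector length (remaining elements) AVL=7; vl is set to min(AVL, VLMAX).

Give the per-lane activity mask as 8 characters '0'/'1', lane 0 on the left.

lanes per group: 128·1/16 = 8
vl = min(AVL, VLMAX) = min(7, 8) = 7
bits (lane 0 leftmost): 11111110

predicate = 11111110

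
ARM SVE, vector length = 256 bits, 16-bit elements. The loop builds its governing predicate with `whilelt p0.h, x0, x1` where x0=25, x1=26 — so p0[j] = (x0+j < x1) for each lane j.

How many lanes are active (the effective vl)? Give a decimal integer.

register lanes = 256/16 = 16
whilelt: lane j active iff 25+j < 26 → j < 1 → 1 active

vl = 1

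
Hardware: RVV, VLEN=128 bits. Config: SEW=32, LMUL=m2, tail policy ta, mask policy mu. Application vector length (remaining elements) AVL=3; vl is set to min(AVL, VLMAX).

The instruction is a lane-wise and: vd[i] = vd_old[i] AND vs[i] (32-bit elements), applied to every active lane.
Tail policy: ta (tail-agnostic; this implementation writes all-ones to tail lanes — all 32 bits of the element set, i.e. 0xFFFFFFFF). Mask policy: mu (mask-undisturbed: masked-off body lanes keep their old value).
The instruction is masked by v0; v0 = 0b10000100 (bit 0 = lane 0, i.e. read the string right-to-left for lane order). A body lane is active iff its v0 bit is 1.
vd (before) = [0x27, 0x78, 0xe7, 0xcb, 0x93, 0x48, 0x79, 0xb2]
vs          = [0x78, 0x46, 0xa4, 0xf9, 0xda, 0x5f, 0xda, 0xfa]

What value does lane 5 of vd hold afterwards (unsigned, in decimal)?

vd[5] = 4294967295

VLMAX = VLEN×LMUL/SEW = 128×2/32 = 8
AVL=3 ≤ VLMAX=8, so vl = 3
  i=0: mask-off/keep → 39
  i=1: mask-off/keep → 120
  i=2: and(0xe7,0xa4) → 164
  i=3: tail/ones → 4294967295
  i=4: tail/ones → 4294967295
  i=5: tail/ones → 4294967295
  i=6: tail/ones → 4294967295
  i=7: tail/ones → 4294967295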